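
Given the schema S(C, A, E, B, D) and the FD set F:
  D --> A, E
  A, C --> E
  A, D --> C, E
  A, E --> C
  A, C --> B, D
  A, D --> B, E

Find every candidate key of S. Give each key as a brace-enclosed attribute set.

{D}⁺ = {A, B, C, D, E} — all of the relation — so {D} is a candidate key.
{A, C}⁺ = {A, B, C, D, E} — all of the relation — so {A, C} is a candidate key.
{A, E}⁺ = {A, B, C, D, E} — all of the relation — so {A, E} is a candidate key.
No proper subset of any of these is a key, and no other minimal superkey exists.

{A, C}, {A, E}, {D}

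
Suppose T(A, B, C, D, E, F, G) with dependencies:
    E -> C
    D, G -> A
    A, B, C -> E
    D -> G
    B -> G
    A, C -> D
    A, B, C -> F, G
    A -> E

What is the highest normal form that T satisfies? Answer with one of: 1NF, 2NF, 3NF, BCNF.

1NF

Candidate keys: {A, B}, {B, D}. Prime attributes: {A, B, D}.
E -> C breaks BCNF: {E}⁺ = {C, E}, so {E} is not a superkey.
E -> C determines the non-prime attribute {C} from a non-superkey — 3NF is violated.
{A} is a proper subset of the key {A, B}, and {A}⁺ contains the non-prime attributes {C, E, G} — a partial dependency, so 2NF is violated.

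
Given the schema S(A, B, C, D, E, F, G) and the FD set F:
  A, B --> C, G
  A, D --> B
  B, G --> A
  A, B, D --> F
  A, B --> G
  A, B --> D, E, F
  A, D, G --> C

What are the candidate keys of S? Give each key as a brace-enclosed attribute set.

{A, B}⁺ = {A, B, C, D, E, F, G}, which is every attribute, so {A, B} is a candidate key.
{A, D}⁺ = {A, B, C, D, E, F, G}, which is every attribute, so {A, D} is a candidate key.
{B, G}⁺ = {A, B, C, D, E, F, G}, which is every attribute, so {B, G} is a candidate key.
Any other superkey properly contains one of these, so there are no further candidate keys.

{A, B}, {A, D}, {B, G}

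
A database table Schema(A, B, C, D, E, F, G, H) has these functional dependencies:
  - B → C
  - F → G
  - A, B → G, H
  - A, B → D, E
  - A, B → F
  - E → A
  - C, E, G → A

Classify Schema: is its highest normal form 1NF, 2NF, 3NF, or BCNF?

Candidate keys: {A, B}, {B, E}. Prime attributes: {A, B, E}.
B → C breaks BCNF: {B}⁺ = {B, C}, so {B} is not a superkey.
Because {C} is non-prime and the left side of B → C is not a superkey, the relation is not in 3NF.
The proper key subset {B} of {A, B} determines non-prime {C}, so the relation is not even in 2NF.

1NF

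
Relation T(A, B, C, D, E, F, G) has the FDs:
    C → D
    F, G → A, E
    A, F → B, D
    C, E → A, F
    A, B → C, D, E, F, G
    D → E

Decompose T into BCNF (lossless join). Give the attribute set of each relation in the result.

{A, B, C, D, F, G}; {D, E}

Candidate keys of the original relation: {A, B}, {A, F}, {C}, {F, G}.
{A, B, C, D, E, F, G}: {D} determines {D, E} here but is not a superkey — split on D → E, giving {D, E} and {A, B, C, D, F, G}.
{D, E}: every determinant is a superkey — BCNF.
{A, B, C, D, F, G}: every determinant is a superkey — BCNF.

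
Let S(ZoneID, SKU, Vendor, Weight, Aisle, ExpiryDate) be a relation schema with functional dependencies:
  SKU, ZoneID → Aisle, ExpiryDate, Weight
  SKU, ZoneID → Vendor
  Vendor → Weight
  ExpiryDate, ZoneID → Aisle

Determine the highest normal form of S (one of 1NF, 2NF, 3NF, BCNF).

2NF

Candidate key: {SKU, ZoneID}. Prime attributes: {SKU, ZoneID}.
Vendor → Weight breaks BCNF: {Vendor}⁺ = {Vendor, Weight}, so {Vendor} is not a superkey.
Vendor → Weight has non-prime {Weight} on the right and a non-superkey on the left, so 3NF fails.
No non-prime attribute depends on a proper subset of any candidate key, so 2NF holds.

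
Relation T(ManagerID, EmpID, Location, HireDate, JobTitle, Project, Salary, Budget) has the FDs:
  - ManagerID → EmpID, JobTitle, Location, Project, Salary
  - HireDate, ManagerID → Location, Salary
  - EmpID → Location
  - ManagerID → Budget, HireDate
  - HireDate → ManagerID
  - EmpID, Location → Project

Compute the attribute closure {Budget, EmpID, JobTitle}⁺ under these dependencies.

Start with {Budget, EmpID, JobTitle}.
EmpID → Location applies; add {Location} → now {Budget, EmpID, JobTitle, Location}.
EmpID, Location → Project applies; add {Project} → now {Budget, EmpID, JobTitle, Location, Project}.
No further FD applies.

{Budget, EmpID, JobTitle, Location, Project}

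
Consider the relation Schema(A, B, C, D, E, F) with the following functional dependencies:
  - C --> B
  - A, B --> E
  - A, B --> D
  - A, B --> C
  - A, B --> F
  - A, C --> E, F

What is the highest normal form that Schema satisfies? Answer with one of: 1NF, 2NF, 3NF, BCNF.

Candidate keys: {A, B}, {A, C}. Prime attributes: {A, B, C}.
C --> B breaks BCNF: {C}⁺ = {B, C}, so {C} is not a superkey.
Since {B} ⊆ prime attributes and every other non-superkey FD also has a prime right side, the schema is in 3NF.

3NF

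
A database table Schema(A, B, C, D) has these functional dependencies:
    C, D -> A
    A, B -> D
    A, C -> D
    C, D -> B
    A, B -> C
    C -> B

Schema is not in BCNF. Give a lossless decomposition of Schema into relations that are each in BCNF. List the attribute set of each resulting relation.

{A, C, D}; {B, C}

Candidate keys of the original relation: {A, B}, {A, C}, {C, D}.
{A, B, C, D}: {C} determines {B, C} here but is not a superkey — split on C -> B, giving {B, C} and {A, C, D}.
{B, C}: every determinant is a superkey — BCNF.
{A, C, D}: every determinant is a superkey — BCNF.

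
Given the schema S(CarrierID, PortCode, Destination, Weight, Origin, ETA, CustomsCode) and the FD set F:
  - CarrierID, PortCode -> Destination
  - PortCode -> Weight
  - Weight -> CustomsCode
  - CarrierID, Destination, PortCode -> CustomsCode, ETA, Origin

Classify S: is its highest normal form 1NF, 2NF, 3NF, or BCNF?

1NF

Candidate key: {CarrierID, PortCode}. Prime attributes: {CarrierID, PortCode}.
PortCode -> Weight breaks BCNF: {PortCode}⁺ = {CustomsCode, PortCode, Weight}, so {PortCode} is not a superkey.
PortCode -> Weight has non-prime {Weight} on the right and a non-superkey on the left, so 3NF fails.
Since {PortCode} ⊂ {CarrierID, PortCode} and {PortCode}⁺ ⊇ {CustomsCode, Weight} with {CustomsCode, Weight} non-prime, there is a partial dependency; 2NF fails.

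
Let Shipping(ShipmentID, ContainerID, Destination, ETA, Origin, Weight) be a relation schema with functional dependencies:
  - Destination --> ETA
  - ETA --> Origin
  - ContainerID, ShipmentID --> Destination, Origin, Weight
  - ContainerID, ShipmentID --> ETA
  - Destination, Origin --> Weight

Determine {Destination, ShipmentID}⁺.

{Destination, ETA, Origin, ShipmentID, Weight}

Start with {Destination, ShipmentID}.
Destination --> ETA applies; add {ETA} → now {Destination, ETA, ShipmentID}.
ETA --> Origin applies; add {Origin} → now {Destination, ETA, Origin, ShipmentID}.
Destination, Origin --> Weight applies; add {Weight} → now {Destination, ETA, Origin, ShipmentID, Weight}.
No further FD applies.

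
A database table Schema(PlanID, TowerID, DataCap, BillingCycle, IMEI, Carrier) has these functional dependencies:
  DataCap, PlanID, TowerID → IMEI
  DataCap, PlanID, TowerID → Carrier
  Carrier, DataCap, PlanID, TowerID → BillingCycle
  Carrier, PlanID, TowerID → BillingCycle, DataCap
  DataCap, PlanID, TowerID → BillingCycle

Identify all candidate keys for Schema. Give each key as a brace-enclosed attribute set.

Attributes never on any right-hand side: {PlanID, TowerID} — every candidate key must contain all of them.
{Carrier, PlanID, TowerID}⁺ = {BillingCycle, Carrier, DataCap, IMEI, PlanID, TowerID} — all of the relation — so {Carrier, PlanID, TowerID} is a candidate key.
{DataCap, PlanID, TowerID}⁺ = {BillingCycle, Carrier, DataCap, IMEI, PlanID, TowerID} — all of the relation — so {DataCap, PlanID, TowerID} is a candidate key.
These are minimal and exhaustive — every other superkey contains one of them.

{Carrier, PlanID, TowerID}, {DataCap, PlanID, TowerID}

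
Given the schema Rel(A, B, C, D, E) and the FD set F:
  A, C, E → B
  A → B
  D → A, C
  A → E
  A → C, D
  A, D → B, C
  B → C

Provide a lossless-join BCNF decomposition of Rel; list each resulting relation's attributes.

{A, B, D, E}; {B, C}

Candidate keys of the original relation: {A}, {D}.
{A, B, C, D, E}: {B} determines {B, C} here but is not a superkey — split on B → C, giving {B, C} and {A, B, D, E}.
{B, C}: every determinant is a superkey — BCNF.
{A, B, D, E}: every determinant is a superkey — BCNF.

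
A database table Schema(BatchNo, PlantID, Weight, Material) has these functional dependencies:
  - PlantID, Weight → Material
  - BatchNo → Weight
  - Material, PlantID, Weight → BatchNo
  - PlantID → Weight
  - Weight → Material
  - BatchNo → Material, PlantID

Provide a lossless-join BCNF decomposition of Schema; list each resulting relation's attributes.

{BatchNo, PlantID, Weight}; {Material, Weight}

Candidate keys of the original relation: {BatchNo}, {PlantID}.
In {BatchNo, Material, PlantID, Weight}, {Weight} is not a superkey ({Weight}⁺ restricted to this set is {Material, Weight}), so split on Weight → Material into {Material, Weight} and {BatchNo, PlantID, Weight}.
{Material, Weight}: every determinant is a superkey — BCNF.
{BatchNo, PlantID, Weight}: every determinant is a superkey — BCNF.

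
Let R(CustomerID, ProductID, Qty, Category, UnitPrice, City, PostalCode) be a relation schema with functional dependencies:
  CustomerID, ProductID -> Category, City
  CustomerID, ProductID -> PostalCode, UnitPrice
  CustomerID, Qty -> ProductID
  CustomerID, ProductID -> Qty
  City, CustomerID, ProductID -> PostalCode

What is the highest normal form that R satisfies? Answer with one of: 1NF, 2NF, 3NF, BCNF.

BCNF

Candidate keys: {CustomerID, ProductID}, {CustomerID, Qty}. Prime attributes: {CustomerID, ProductID, Qty}.
The left-hand side of every FD is a superkey, so BCNF is satisfied.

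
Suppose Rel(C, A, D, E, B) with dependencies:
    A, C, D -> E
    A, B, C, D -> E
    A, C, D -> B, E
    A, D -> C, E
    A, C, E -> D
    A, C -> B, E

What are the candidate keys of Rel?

No FD produces {A}, so it must be in every candidate key.
Closure of {A, C} is {A, B, C, D, E}, the whole schema; {A, C} is a candidate key.
Closure of {A, D} is {A, B, C, D, E}, the whole schema; {A, D} is a candidate key.
No proper subset of any of these is a key, and no other minimal superkey exists.

{A, C}, {A, D}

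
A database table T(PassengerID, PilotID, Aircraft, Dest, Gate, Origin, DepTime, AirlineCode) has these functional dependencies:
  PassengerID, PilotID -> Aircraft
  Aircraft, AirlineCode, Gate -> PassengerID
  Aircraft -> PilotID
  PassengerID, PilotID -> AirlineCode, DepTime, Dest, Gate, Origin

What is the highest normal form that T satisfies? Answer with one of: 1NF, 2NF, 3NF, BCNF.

Candidate keys: {Aircraft, AirlineCode, Gate}, {Aircraft, PassengerID}, {PassengerID, PilotID}. Prime attributes: {Aircraft, AirlineCode, Gate, PassengerID, PilotID}.
Aircraft -> PilotID breaks BCNF: {Aircraft}⁺ = {Aircraft, PilotID}, so {Aircraft} is not a superkey.
Since {PilotID} ⊆ prime attributes and every other non-superkey FD also has a prime right side, the schema is in 3NF.

3NF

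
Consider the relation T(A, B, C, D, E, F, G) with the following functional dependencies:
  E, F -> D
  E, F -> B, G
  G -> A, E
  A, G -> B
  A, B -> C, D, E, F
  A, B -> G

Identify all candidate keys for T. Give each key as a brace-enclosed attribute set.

{G} is a candidate key since {G}⁺ = {A, B, C, D, E, F, G} covers every attribute.
{A, B} is a candidate key since {A, B}⁺ = {A, B, C, D, E, F, G} covers every attribute.
{E, F} is a candidate key since {E, F}⁺ = {A, B, C, D, E, F, G} covers every attribute.
No proper subset of any of these is a key, and no other minimal superkey exists.

{A, B}, {E, F}, {G}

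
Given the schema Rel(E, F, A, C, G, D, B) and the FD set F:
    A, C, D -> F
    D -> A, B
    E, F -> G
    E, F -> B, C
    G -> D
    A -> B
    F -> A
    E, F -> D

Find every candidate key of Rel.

{C, D, E}, {C, E, G}, {E, F}

Attributes never on any right-hand side: {E} — every candidate key must contain it.
Closure of {E, F} is {A, B, C, D, E, F, G}, the whole schema; {E, F} is a candidate key.
Closure of {C, D, E} is {A, B, C, D, E, F, G}, the whole schema; {C, D, E} is a candidate key.
Closure of {C, E, G} is {A, B, C, D, E, F, G}, the whole schema; {C, E, G} is a candidate key.
No proper subset of any of these is a key, and no other minimal superkey exists.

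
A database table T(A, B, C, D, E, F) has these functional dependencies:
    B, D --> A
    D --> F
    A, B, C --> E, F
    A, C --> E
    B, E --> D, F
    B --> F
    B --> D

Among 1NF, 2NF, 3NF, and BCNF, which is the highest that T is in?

1NF

Candidate key: {B, C}. Prime attributes: {B, C}.
B, D --> A: {B, D}⁺ = {A, B, D, F}, which is not all of the attributes, so the left side is not a superkey — BCNF is violated.
B, D --> A determines the non-prime attribute {A} from a non-superkey — 3NF is violated.
Since {B} ⊂ {B, C} and {B}⁺ ⊇ {A, D, F} with {A, D, F} non-prime, there is a partial dependency; 2NF fails.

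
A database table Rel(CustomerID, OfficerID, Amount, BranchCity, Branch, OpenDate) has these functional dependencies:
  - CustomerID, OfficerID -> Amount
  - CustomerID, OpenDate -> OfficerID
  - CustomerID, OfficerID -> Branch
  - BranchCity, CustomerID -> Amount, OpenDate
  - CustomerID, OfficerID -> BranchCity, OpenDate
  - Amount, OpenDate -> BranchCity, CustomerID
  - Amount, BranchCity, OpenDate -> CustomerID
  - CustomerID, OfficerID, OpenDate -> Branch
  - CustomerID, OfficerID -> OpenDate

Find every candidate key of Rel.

{Amount, OpenDate}, {BranchCity, CustomerID}, {CustomerID, OfficerID}, {CustomerID, OpenDate}

{Amount, OpenDate}⁺ = {Amount, Branch, BranchCity, CustomerID, OfficerID, OpenDate} — all of the relation — so {Amount, OpenDate} is a candidate key.
{BranchCity, CustomerID}⁺ = {Amount, Branch, BranchCity, CustomerID, OfficerID, OpenDate} — all of the relation — so {BranchCity, CustomerID} is a candidate key.
{CustomerID, OfficerID}⁺ = {Amount, Branch, BranchCity, CustomerID, OfficerID, OpenDate} — all of the relation — so {CustomerID, OfficerID} is a candidate key.
{CustomerID, OpenDate}⁺ = {Amount, Branch, BranchCity, CustomerID, OfficerID, OpenDate} — all of the relation — so {CustomerID, OpenDate} is a candidate key.
No proper subset of any of these is a key, and no other minimal superkey exists.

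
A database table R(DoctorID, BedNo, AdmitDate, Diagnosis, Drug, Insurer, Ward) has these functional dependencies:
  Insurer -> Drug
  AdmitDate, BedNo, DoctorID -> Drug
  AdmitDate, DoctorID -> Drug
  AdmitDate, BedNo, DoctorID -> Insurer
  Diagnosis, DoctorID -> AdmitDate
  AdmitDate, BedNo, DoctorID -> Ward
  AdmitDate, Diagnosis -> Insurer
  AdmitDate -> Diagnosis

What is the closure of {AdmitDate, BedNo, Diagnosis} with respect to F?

Start with {AdmitDate, BedNo, Diagnosis}.
AdmitDate, Diagnosis -> Insurer applies; add {Insurer} → now {AdmitDate, BedNo, Diagnosis, Insurer}.
Insurer -> Drug applies; add {Drug} → now {AdmitDate, BedNo, Diagnosis, Drug, Insurer}.
No further FD applies.

{AdmitDate, BedNo, Diagnosis, Drug, Insurer}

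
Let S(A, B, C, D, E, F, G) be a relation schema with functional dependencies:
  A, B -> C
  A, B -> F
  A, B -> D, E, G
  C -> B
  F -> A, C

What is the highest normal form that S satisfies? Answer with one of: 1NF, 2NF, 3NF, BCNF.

Candidate keys: {A, B}, {A, C}, {F}. Prime attributes: {A, B, C, F}.
C -> B breaks BCNF: {C}⁺ = {B, C}, so {C} is not a superkey.
But every attribute on its right side ({B}) is prime, and the same holds for every other non-superkey FD, so 3NF still holds.

3NF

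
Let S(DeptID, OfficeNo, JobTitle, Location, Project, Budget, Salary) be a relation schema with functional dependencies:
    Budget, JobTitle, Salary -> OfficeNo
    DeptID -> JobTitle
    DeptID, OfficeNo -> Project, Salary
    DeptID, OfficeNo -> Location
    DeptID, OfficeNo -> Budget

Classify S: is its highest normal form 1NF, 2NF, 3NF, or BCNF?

Candidate keys: {Budget, DeptID, Salary}, {DeptID, OfficeNo}. Prime attributes: {Budget, DeptID, OfficeNo, Salary}.
Budget, JobTitle, Salary -> OfficeNo: {Budget, JobTitle, Salary}⁺ = {Budget, JobTitle, OfficeNo, Salary}, which is not all of the attributes, so the left side is not a superkey — BCNF is violated.
Because {JobTitle} is non-prime and the left side of DeptID -> JobTitle is not a superkey, the relation is not in 3NF.
The proper key subset {DeptID} of {DeptID, OfficeNo} determines non-prime {JobTitle}, so the relation is not even in 2NF.

1NF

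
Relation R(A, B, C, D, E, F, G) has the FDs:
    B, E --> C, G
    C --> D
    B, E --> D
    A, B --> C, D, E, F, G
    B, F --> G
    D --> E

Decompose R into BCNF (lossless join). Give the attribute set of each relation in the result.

{A, B, E, F}; {B, C, G}; {C, D}; {D, E}

Candidate key of the original relation: {A, B}.
{A, B, C, D, E, F, G}: {B, E} determines {B, C, D, E, G} here but is not a superkey — split on B, E --> C, D, G, giving {B, C, D, E, G} and {A, B, E, F}.
{B, C, D, E, G}: {C} determines {C, D, E} here but is not a superkey — split on C --> D, E, giving {C, D, E} and {B, C, G}.
{C, D, E}: {D} determines {D, E} here but is not a superkey — split on D --> E, giving {D, E} and {C, D}.
{D, E} has no BCNF violation.
{C, D} has no BCNF violation.
{B, C, G} has no BCNF violation.
{A, B, E, F} has no BCNF violation.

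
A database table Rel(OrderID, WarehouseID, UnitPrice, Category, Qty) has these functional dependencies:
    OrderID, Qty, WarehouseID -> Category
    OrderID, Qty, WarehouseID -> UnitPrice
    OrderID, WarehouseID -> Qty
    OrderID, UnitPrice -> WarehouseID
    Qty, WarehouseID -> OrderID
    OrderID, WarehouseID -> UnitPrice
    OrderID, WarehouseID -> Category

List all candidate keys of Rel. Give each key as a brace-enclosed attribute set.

{OrderID, UnitPrice}⁺ = {Category, OrderID, Qty, UnitPrice, WarehouseID} — all of the relation — so {OrderID, UnitPrice} is a candidate key.
{OrderID, WarehouseID}⁺ = {Category, OrderID, Qty, UnitPrice, WarehouseID} — all of the relation — so {OrderID, WarehouseID} is a candidate key.
{Qty, WarehouseID}⁺ = {Category, OrderID, Qty, UnitPrice, WarehouseID} — all of the relation — so {Qty, WarehouseID} is a candidate key.
Any other superkey properly contains one of these, so there are no further candidate keys.

{OrderID, UnitPrice}, {OrderID, WarehouseID}, {Qty, WarehouseID}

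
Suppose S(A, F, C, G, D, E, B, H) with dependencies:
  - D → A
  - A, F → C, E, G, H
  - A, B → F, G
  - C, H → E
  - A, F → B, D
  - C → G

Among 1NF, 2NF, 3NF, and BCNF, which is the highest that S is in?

2NF

Candidate keys: {A, B}, {A, F}, {B, D}, {D, F}. Prime attributes: {A, B, D, F}.
D → A: {D}⁺ = {A, D}, which is not all of the attributes, so the left side is not a superkey — BCNF is violated.
C, H → E determines the non-prime attribute {E} from a non-superkey — 3NF is violated.
No non-prime attribute depends on a proper subset of any candidate key, so 2NF holds.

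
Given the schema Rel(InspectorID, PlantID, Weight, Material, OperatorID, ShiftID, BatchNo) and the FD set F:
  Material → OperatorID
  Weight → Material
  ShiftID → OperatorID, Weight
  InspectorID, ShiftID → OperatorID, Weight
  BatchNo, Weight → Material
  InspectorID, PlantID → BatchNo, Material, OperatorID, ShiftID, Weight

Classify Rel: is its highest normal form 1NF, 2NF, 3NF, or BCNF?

2NF

Candidate key: {InspectorID, PlantID}. Prime attributes: {InspectorID, PlantID}.
Material → OperatorID breaks BCNF: {Material}⁺ = {Material, OperatorID}, so {Material} is not a superkey.
Because {OperatorID} is non-prime and the left side of Material → OperatorID is not a superkey, the relation is not in 3NF.
No non-prime attribute depends on a proper subset of any candidate key, so 2NF holds.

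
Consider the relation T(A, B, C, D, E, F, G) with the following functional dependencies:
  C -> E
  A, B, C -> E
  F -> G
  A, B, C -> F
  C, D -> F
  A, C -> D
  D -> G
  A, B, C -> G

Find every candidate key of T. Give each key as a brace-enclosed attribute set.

{A, B, C} never appear on the right of any FD, so every key must include all of them.
{A, B, C}⁺ = {A, B, C, D, E, F, G}, which is every attribute, so {A, B, C} is a candidate key.
Every other attribute set either contains this one or has a smaller closure.

{A, B, C}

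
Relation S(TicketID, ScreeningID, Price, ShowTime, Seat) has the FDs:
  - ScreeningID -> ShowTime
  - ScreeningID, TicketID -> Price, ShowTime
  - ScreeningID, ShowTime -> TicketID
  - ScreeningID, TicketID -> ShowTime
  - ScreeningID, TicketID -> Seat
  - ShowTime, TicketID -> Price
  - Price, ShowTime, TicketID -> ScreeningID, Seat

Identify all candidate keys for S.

{ScreeningID}, {ShowTime, TicketID}

{ScreeningID} is a candidate key since {ScreeningID}⁺ = {Price, ScreeningID, Seat, ShowTime, TicketID} covers every attribute.
{ShowTime, TicketID} is a candidate key since {ShowTime, TicketID}⁺ = {Price, ScreeningID, Seat, ShowTime, TicketID} covers every attribute.
No proper subset of any of these is a key, and no other minimal superkey exists.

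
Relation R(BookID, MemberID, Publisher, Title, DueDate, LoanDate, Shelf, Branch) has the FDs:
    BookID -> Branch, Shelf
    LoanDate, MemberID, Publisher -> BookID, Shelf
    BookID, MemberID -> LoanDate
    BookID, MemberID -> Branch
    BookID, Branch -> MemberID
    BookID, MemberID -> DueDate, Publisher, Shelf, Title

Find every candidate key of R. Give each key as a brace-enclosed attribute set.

{BookID}, {LoanDate, MemberID, Publisher}

Closure of {BookID} is {BookID, Branch, DueDate, LoanDate, MemberID, Publisher, Shelf, Title}, the whole schema; {BookID} is a candidate key.
Closure of {LoanDate, MemberID, Publisher} is {BookID, Branch, DueDate, LoanDate, MemberID, Publisher, Shelf, Title}, the whole schema; {LoanDate, MemberID, Publisher} is a candidate key.
Any other superkey properly contains one of these, so there are no further candidate keys.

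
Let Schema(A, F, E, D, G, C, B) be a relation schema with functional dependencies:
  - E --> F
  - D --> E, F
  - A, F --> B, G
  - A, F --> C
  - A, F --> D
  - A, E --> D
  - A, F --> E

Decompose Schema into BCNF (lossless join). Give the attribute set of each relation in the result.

Candidate keys of the original relation: {A, D}, {A, E}, {A, F}.
Within {A, B, C, D, E, F, G}: {E}⁺ ∩ {A, B, C, D, E, F, G} = {E, F}, not the whole set, so E --> F violates BCNF; decompose into {E, F} and {A, B, C, D, E, G}.
{E, F}: every determinant is a superkey — BCNF.
Within {A, B, C, D, E, G}: {D}⁺ ∩ {A, B, C, D, E, G} = {D, E}, not the whole set, so D --> E violates BCNF; decompose into {D, E} and {A, B, C, D, G}.
{D, E}: every determinant is a superkey — BCNF.
{A, B, C, D, G}: every determinant is a superkey — BCNF.

{A, B, C, D, G}; {D, E}; {E, F}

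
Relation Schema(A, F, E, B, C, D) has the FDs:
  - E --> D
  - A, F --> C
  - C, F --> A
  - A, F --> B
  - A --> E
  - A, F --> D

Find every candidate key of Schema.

Attributes never on any right-hand side: {F} — every candidate key must contain it.
{A, F} is a candidate key since {A, F}⁺ = {A, B, C, D, E, F} covers every attribute.
{C, F} is a candidate key since {C, F}⁺ = {A, B, C, D, E, F} covers every attribute.
These are minimal and exhaustive — every other superkey contains one of them.

{A, F}, {C, F}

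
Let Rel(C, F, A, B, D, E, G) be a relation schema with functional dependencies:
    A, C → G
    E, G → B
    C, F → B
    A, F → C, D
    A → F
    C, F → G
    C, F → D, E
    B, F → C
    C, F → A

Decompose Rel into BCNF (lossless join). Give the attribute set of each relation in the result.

{A, C, D, E, F, G}; {B, E, G}

Candidate keys of the original relation: {A}, {B, F}, {C, F}, {E, F, G}.
In {A, B, C, D, E, F, G}, {E, G} is not a superkey ({E, G}⁺ restricted to this set is {B, E, G}), so split on E, G → B into {B, E, G} and {A, C, D, E, F, G}.
{B, E, G} is in BCNF.
{A, C, D, E, F, G} is in BCNF.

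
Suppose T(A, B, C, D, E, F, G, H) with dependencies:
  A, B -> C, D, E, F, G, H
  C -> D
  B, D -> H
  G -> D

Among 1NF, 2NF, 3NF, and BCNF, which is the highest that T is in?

2NF

Candidate key: {A, B}. Prime attributes: {A, B}.
C -> D breaks BCNF: {C}⁺ = {C, D}, so {C} is not a superkey.
C -> D determines the non-prime attribute {D} from a non-superkey — 3NF is violated.
No non-prime attribute depends on a proper subset of any candidate key, so 2NF holds.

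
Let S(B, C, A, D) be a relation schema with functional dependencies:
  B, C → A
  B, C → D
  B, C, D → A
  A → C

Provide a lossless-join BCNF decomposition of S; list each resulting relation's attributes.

{A, B, D}; {A, C}

Candidate keys of the original relation: {A, B}, {B, C}.
Within {A, B, C, D}: {A}⁺ ∩ {A, B, C, D} = {A, C}, not the whole set, so A → C violates BCNF; decompose into {A, C} and {A, B, D}.
{A, C} is in BCNF.
{A, B, D} is in BCNF.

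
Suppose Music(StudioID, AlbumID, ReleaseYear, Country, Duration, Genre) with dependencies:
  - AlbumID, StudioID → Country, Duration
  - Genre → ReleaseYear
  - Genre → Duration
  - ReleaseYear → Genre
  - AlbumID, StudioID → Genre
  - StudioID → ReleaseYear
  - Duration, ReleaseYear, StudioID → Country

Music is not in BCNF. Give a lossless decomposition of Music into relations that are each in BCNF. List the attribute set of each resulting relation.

{AlbumID, StudioID}; {Country, Genre, StudioID}; {Duration, Genre, ReleaseYear}

Candidate key of the original relation: {AlbumID, StudioID}.
Within {AlbumID, Country, Duration, Genre, ReleaseYear, StudioID}: {Genre}⁺ ∩ {AlbumID, Country, Duration, Genre, ReleaseYear, StudioID} = {Duration, Genre, ReleaseYear}, not the whole set, so Genre → Duration, ReleaseYear violates BCNF; decompose into {Duration, Genre, ReleaseYear} and {AlbumID, Country, Genre, StudioID}.
{Duration, Genre, ReleaseYear} is in BCNF.
Within {AlbumID, Country, Genre, StudioID}: {StudioID}⁺ ∩ {AlbumID, Country, Genre, StudioID} = {Country, Genre, StudioID}, not the whole set, so StudioID → Country, Genre violates BCNF; decompose into {Country, Genre, StudioID} and {AlbumID, StudioID}.
{Country, Genre, StudioID} is in BCNF.
{AlbumID, StudioID} is in BCNF.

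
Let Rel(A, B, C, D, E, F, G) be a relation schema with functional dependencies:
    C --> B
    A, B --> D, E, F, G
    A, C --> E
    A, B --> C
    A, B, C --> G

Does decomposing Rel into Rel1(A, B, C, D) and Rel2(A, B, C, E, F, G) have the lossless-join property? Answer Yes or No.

Common attributes: {A, B, C}; their closure is {A, B, C, D, E, F, G}.
Rel1 is contained in that closure, so Rel1 ∩ Rel2 --> Rel1 holds and the join is lossless.

Yes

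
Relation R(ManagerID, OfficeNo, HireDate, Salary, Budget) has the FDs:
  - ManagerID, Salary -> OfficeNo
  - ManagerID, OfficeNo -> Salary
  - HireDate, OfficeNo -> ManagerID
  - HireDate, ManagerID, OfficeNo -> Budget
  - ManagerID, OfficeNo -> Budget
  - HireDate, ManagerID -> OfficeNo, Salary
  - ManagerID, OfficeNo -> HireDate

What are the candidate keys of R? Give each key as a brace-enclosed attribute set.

Closure of {HireDate, ManagerID} is {Budget, HireDate, ManagerID, OfficeNo, Salary}, the whole schema; {HireDate, ManagerID} is a candidate key.
Closure of {HireDate, OfficeNo} is {Budget, HireDate, ManagerID, OfficeNo, Salary}, the whole schema; {HireDate, OfficeNo} is a candidate key.
Closure of {ManagerID, OfficeNo} is {Budget, HireDate, ManagerID, OfficeNo, Salary}, the whole schema; {ManagerID, OfficeNo} is a candidate key.
Closure of {ManagerID, Salary} is {Budget, HireDate, ManagerID, OfficeNo, Salary}, the whole schema; {ManagerID, Salary} is a candidate key.
These are minimal and exhaustive — every other superkey contains one of them.

{HireDate, ManagerID}, {HireDate, OfficeNo}, {ManagerID, OfficeNo}, {ManagerID, Salary}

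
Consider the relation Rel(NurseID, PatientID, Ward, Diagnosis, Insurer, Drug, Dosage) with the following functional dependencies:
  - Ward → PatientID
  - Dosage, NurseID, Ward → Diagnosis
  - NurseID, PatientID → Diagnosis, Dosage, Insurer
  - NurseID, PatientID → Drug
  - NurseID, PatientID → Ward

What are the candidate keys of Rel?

{NurseID, PatientID}, {NurseID, Ward}

{NurseID} never appears on the right of any FD, so every key must include it.
{NurseID, PatientID} is a candidate key since {NurseID, PatientID}⁺ = {Diagnosis, Dosage, Drug, Insurer, NurseID, PatientID, Ward} covers every attribute.
{NurseID, Ward} is a candidate key since {NurseID, Ward}⁺ = {Diagnosis, Dosage, Drug, Insurer, NurseID, PatientID, Ward} covers every attribute.
These are minimal and exhaustive — every other superkey contains one of them.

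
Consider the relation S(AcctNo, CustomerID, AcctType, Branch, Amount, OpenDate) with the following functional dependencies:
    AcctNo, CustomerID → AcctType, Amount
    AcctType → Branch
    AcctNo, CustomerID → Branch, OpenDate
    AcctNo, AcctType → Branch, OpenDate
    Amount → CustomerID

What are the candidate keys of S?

No FD produces {AcctNo}, so it must be in every candidate key.
{AcctNo, Amount} is a candidate key since {AcctNo, Amount}⁺ = {AcctNo, AcctType, Amount, Branch, CustomerID, OpenDate} covers every attribute.
{AcctNo, CustomerID} is a candidate key since {AcctNo, CustomerID}⁺ = {AcctNo, AcctType, Amount, Branch, CustomerID, OpenDate} covers every attribute.
No proper subset of any of these is a key, and no other minimal superkey exists.

{AcctNo, Amount}, {AcctNo, CustomerID}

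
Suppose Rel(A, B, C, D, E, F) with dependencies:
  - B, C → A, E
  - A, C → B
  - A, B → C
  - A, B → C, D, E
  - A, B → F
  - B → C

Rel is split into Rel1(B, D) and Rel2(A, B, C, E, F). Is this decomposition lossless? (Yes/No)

Common attributes: {B}; their closure is {A, B, C, D, E, F}.
This includes all of Rel1, so the common attributes are a superkey of Rel1 — the join is lossless.

Yes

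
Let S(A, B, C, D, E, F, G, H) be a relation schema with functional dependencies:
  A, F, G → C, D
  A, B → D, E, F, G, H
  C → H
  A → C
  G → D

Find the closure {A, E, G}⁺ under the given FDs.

{A, C, D, E, G, H}

Start with {A, E, G}.
A → C applies; add {C} → now {A, C, E, G}.
G → D applies; add {D} → now {A, C, D, E, G}.
C → H applies; add {H} → now {A, C, D, E, G, H}.
No further FD applies.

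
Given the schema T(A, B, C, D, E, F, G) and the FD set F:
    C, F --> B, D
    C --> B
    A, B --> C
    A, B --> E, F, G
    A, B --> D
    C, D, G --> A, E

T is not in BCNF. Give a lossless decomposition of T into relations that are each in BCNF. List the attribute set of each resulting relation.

{A, C, E, F, G}; {B, C}; {C, D, F}

Candidate keys of the original relation: {A, B}, {A, C}, {C, D, G}, {C, F, G}.
Within {A, B, C, D, E, F, G}: {C, F}⁺ ∩ {A, B, C, D, E, F, G} = {B, C, D, F}, not the whole set, so C, F --> B, D violates BCNF; decompose into {B, C, D, F} and {A, C, E, F, G}.
Within {B, C, D, F}: {C}⁺ ∩ {B, C, D, F} = {B, C}, not the whole set, so C --> B violates BCNF; decompose into {B, C} and {C, D, F}.
{B, C}: every determinant is a superkey — BCNF.
{C, D, F}: every determinant is a superkey — BCNF.
{A, C, E, F, G}: every determinant is a superkey — BCNF.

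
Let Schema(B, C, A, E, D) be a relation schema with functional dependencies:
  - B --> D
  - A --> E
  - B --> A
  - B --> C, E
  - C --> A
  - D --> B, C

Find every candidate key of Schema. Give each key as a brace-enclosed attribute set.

{B}⁺ = {A, B, C, D, E}, which is every attribute, so {B} is a candidate key.
{D}⁺ = {A, B, C, D, E}, which is every attribute, so {D} is a candidate key.
These are minimal and exhaustive — every other superkey contains one of them.

{B}, {D}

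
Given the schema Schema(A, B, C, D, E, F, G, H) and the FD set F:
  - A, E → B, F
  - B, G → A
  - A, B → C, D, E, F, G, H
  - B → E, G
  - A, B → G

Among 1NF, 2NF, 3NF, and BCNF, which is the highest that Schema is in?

Candidate keys: {A, E}, {B}. Prime attributes: {A, B, E}.
Every FD has a superkey on the left, so the relation is in BCNF.

BCNF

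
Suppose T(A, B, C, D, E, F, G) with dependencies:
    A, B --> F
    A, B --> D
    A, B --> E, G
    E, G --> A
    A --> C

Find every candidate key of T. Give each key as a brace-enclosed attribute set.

No FD produces {B}, so it must be in every candidate key.
{A, B} is a candidate key since {A, B}⁺ = {A, B, C, D, E, F, G} covers every attribute.
{B, E, G} is a candidate key since {B, E, G}⁺ = {A, B, C, D, E, F, G} covers every attribute.
No proper subset of any of these is a key, and no other minimal superkey exists.

{A, B}, {B, E, G}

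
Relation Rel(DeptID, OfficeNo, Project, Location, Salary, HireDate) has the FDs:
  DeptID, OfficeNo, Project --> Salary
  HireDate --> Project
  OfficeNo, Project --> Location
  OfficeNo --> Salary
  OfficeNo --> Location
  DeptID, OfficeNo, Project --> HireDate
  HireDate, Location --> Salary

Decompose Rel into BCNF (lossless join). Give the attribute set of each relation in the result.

{DeptID, HireDate, OfficeNo}; {HireDate, Project}; {Location, OfficeNo, Salary}

Candidate keys of the original relation: {DeptID, HireDate, OfficeNo}, {DeptID, OfficeNo, Project}.
{DeptID, HireDate, Location, OfficeNo, Project, Salary}: {HireDate} determines {HireDate, Project} here but is not a superkey — split on HireDate --> Project, giving {HireDate, Project} and {DeptID, HireDate, Location, OfficeNo, Salary}.
{HireDate, Project} is in BCNF.
{DeptID, HireDate, Location, OfficeNo, Salary}: {OfficeNo} determines {Location, OfficeNo, Salary} here but is not a superkey — split on OfficeNo --> Location, Salary, giving {Location, OfficeNo, Salary} and {DeptID, HireDate, OfficeNo}.
{Location, OfficeNo, Salary} is in BCNF.
{DeptID, HireDate, OfficeNo} is in BCNF.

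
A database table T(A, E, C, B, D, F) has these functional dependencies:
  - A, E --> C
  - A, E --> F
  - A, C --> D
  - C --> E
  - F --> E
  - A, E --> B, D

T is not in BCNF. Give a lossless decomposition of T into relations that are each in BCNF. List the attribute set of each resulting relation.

Candidate keys of the original relation: {A, C}, {A, E}, {A, F}.
In {A, B, C, D, E, F}, {C} is not a superkey ({C}⁺ restricted to this set is {C, E}), so split on C --> E into {C, E} and {A, B, C, D, F}.
{C, E} is in BCNF.
{A, B, C, D, F} is in BCNF.

{A, B, C, D, F}; {C, E}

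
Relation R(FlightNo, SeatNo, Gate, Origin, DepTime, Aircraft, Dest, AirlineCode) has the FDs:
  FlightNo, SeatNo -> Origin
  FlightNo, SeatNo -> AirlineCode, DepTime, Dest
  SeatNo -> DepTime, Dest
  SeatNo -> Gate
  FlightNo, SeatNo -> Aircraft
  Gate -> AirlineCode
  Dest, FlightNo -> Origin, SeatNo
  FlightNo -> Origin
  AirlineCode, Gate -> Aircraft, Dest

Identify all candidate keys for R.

No FD produces {FlightNo}, so it must be in every candidate key.
Closure of {Dest, FlightNo} is {Aircraft, AirlineCode, DepTime, Dest, FlightNo, Gate, Origin, SeatNo}, the whole schema; {Dest, FlightNo} is a candidate key.
Closure of {FlightNo, Gate} is {Aircraft, AirlineCode, DepTime, Dest, FlightNo, Gate, Origin, SeatNo}, the whole schema; {FlightNo, Gate} is a candidate key.
Closure of {FlightNo, SeatNo} is {Aircraft, AirlineCode, DepTime, Dest, FlightNo, Gate, Origin, SeatNo}, the whole schema; {FlightNo, SeatNo} is a candidate key.
Any other superkey properly contains one of these, so there are no further candidate keys.

{Dest, FlightNo}, {FlightNo, Gate}, {FlightNo, SeatNo}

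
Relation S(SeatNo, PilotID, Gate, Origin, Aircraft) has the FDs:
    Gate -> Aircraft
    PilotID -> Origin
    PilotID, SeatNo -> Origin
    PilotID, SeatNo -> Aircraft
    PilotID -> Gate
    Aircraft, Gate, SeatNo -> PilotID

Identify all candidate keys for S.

Attributes never on any right-hand side: {SeatNo} — every candidate key must contain it.
{Gate, SeatNo}⁺ = {Aircraft, Gate, Origin, PilotID, SeatNo} — all of the relation — so {Gate, SeatNo} is a candidate key.
{PilotID, SeatNo}⁺ = {Aircraft, Gate, Origin, PilotID, SeatNo} — all of the relation — so {PilotID, SeatNo} is a candidate key.
These are minimal and exhaustive — every other superkey contains one of them.

{Gate, SeatNo}, {PilotID, SeatNo}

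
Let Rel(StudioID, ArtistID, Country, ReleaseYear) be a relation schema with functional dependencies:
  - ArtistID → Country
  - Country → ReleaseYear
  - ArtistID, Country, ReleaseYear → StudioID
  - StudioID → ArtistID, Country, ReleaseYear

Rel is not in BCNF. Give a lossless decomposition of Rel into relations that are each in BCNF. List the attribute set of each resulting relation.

Candidate keys of the original relation: {ArtistID}, {StudioID}.
In {ArtistID, Country, ReleaseYear, StudioID}, {Country} is not a superkey ({Country}⁺ restricted to this set is {Country, ReleaseYear}), so split on Country → ReleaseYear into {Country, ReleaseYear} and {ArtistID, Country, StudioID}.
{Country, ReleaseYear} has no BCNF violation.
{ArtistID, Country, StudioID} has no BCNF violation.

{ArtistID, Country, StudioID}; {Country, ReleaseYear}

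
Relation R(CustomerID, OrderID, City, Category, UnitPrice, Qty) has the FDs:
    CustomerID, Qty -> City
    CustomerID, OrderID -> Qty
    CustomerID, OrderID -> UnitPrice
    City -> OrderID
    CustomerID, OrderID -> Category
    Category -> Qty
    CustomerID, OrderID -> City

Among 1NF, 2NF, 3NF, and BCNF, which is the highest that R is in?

3NF

Candidate keys: {Category, CustomerID}, {City, CustomerID}, {CustomerID, OrderID}, {CustomerID, Qty}. Prime attributes: {Category, City, CustomerID, OrderID, Qty}.
City -> OrderID: {City}⁺ = {City, OrderID}, which is not all of the attributes, so the left side is not a superkey — BCNF is violated.
Since {OrderID} ⊆ prime attributes and every other non-superkey FD also has a prime right side, the schema is in 3NF.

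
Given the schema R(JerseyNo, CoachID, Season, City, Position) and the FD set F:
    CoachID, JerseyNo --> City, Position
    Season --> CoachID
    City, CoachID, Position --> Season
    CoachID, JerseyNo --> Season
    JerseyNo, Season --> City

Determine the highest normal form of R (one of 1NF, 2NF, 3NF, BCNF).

Candidate keys: {CoachID, JerseyNo}, {JerseyNo, Season}. Prime attributes: {CoachID, JerseyNo, Season}.
Season --> CoachID breaks BCNF: {Season}⁺ = {CoachID, Season}, so {Season} is not a superkey.
Its right-hand attributes {CoachID} are all prime, as are those of every other non-superkey FD — the relation is in 3NF.

3NF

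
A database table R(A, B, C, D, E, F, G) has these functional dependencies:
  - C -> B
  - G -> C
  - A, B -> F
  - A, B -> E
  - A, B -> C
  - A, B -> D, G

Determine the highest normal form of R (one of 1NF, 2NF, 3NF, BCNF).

3NF

Candidate keys: {A, B}, {A, C}, {A, G}. Prime attributes: {A, B, C, G}.
For C -> B we have {C}⁺ = {B, C}; {C} is not a superkey, so BCNF fails.
Its right-hand attributes {B} are all prime, as are those of every other non-superkey FD — the relation is in 3NF.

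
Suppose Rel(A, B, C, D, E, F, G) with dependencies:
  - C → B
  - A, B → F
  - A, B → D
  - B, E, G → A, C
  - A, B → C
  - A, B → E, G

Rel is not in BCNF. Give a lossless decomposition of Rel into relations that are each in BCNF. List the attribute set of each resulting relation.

Candidate keys of the original relation: {A, B}, {A, C}, {B, E, G}, {C, E, G}.
{A, B, C, D, E, F, G}: {C} determines {B, C} here but is not a superkey — split on C → B, giving {B, C} and {A, C, D, E, F, G}.
{B, C} has no BCNF violation.
{A, C, D, E, F, G} has no BCNF violation.

{A, C, D, E, F, G}; {B, C}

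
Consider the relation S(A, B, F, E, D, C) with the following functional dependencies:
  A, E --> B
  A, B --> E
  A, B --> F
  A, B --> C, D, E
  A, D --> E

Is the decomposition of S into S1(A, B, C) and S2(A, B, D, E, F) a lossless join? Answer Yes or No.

The shared attributes are {A, B} and {A, B}⁺ = {A, B, C, D, E, F}.
S1 is contained in that closure, so S1 ∩ S2 --> S1 holds and the join is lossless.

Yes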